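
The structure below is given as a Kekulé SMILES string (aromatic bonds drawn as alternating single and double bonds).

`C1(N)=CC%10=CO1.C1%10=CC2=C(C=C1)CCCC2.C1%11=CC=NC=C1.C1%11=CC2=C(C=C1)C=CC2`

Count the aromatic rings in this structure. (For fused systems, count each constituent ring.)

4

The SMILES encodes a five-membered ring of four carbons and one oxygen, with two C=C double bonds; a six-membered carbon ring with three alternating C=C double bonds, fused to a saturated six-membered carbon ring; a six-membered ring of five carbons and one nitrogen with three alternating double bonds; a six-membered carbon ring with three alternating C=C double bonds, fused to a five-membered carbon ring containing one C=C double bond and one sp³ carbon.
The 5-membered ring with one oxygen has a continuous p-orbital overlap around the ring; 2 ring double bonds (4 π electrons) plus a heteroatom lone pair (2) give 6 π electrons. That satisfies 4n+2 with n=1, so it is aromatic (furan).
The 6-membered ring is fully conjugated (every ring atom contributes a p orbital); 3 ring double bonds give 6 π electrons. 6 = 4(1)+2, so it is aromatic (benzene ring).
The second 6-membered ring has four sp³ carbons, so it is not fully conjugated — not aromatic (cyclohexane ring).
The 6-membered ring with one nitrogen has a continuous p-orbital overlap around the ring; 3 ring double bonds give 6 π electrons. 6 = 4(1)+2, so it is aromatic (pyridine).
The third 6-membered ring has a continuous p-orbital overlap around the ring; 3 ring double bonds give 6 π electrons. Since 6 = 4n+2 (n=1), it is aromatic (benzene ring).
The 5-membered ring has one sp³ carbon, so it is not fully conjugated — not aromatic (cyclopentene ring).
4 of the 6 rings are aromatic. Total: 4.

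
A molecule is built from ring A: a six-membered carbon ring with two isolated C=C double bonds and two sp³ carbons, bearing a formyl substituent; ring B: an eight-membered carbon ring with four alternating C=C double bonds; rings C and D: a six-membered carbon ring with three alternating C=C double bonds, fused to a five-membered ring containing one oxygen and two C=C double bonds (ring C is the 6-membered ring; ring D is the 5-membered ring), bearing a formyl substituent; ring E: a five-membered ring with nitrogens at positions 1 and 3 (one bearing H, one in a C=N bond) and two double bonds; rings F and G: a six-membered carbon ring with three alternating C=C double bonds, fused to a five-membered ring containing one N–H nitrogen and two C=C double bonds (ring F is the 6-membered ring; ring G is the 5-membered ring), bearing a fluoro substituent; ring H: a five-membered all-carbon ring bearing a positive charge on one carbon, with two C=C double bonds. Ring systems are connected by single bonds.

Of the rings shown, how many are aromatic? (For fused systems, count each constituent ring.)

Ring A has two sp³ carbons, so it is not fully conjugated — not aromatic (1,4-cyclohexadiene).
Ring B has only sp² ring atoms; a planar conformation would have a fully conjugated π system of 8 electrons. But 8 = 4(2), which is 4n not 4n+2, so ring B is not aromatic (cyclooctatetraene) — cyclooctatetraene distorts into a non-planar tub to avoid antiaromaticity.
Rings C and D form a fused bicyclic system (with one oxygen) with 9 sp² atoms and 10 π electrons from ring double bonds plus a heteroatom lone pair. 10 = 4(2)+2, so the system is aromatic and both rings count as aromatic (benzofuran).
Ring E is fully conjugated (every ring atom contributes a p orbital); 2 ring double bonds (4 π electrons) plus a heteroatom lone pair (2) give 6 π electrons. That satisfies 4n+2 with n=1, so ring E is aromatic (imidazole).
Rings F and G form a fused bicyclic system (with one N–H) with 9 sp² atoms and 10 π electrons from ring double bonds plus a heteroatom lone pair. 10 = 4(2)+2, so the system is aromatic and both rings count as aromatic (indole).
Ring H has only sp² ring atoms; a planar conformation would have a fully conjugated π system of 4 electrons. But 4 = 4(1), which is 4n not 4n+2, so ring H is not aromatic (cyclopentadienyl cation).
Aromatic: C, D, E, F, G. Total: 5.

5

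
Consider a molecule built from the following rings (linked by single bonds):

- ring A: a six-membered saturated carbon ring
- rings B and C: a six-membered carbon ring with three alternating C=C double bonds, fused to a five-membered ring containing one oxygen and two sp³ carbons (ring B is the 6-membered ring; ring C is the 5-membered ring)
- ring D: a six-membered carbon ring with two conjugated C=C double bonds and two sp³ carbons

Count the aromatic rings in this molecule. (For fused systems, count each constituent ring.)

Ring A has only sp³ atoms, so it is not fully conjugated — not aromatic (cyclohexane).
Ring B is planar and fully conjugated; 3 ring double bonds give 6 π electrons. Since 6 = 4n+2 (n=1), ring B is aromatic (benzene ring).
Ring C has two sp³ carbons, so it is not fully conjugated — not aromatic (oxolane ring).
Ring D has two sp³ carbons, so it is not fully conjugated — not aromatic (1,3-cyclohexadiene).
Aromatic: B. Total: 1.

1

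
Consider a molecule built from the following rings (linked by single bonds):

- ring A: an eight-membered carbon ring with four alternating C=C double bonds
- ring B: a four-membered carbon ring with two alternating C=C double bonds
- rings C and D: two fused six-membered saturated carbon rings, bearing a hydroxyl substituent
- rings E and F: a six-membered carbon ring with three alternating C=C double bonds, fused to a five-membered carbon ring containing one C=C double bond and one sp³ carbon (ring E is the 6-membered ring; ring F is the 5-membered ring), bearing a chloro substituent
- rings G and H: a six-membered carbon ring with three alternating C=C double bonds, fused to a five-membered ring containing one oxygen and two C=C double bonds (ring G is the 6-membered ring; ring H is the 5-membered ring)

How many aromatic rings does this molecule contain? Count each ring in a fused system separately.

Ring A has only sp² ring atoms; a planar conformation would have a fully conjugated π system of 8 electrons. But 8 = 4(2), which is 4n not 4n+2, so ring A is not aromatic (cyclooctatetraene) — cyclooctatetraene distorts into a non-planar tub to avoid antiaromaticity.
Ring B has only sp² ring atoms; a planar conformation would have a fully conjugated π system of 4 electrons. But 4 = 4(1), which is 4n not 4n+2, so ring B is not aromatic (cyclobutadiene) — cyclobutadiene is antiaromatic and distorts to a rectangle.
Ring C has only sp³ atoms, so it is not fully conjugated — not aromatic (cyclohexane ring).
Ring D has only sp³ atoms, so it is not fully conjugated — not aromatic (cyclohexane ring).
Ring E is planar and fully conjugated; 3 ring double bonds give 6 π electrons. 6 = 4(1)+2, so ring E is aromatic (benzene ring).
Ring F has one sp³ carbon, so it is not fully conjugated — not aromatic (cyclopentene ring).
Rings G and H form a fused bicyclic system (with one oxygen) with 9 sp² atoms and 10 π electrons from ring double bonds plus a heteroatom lone pair. 10 = 4(2)+2, so the system is aromatic and both rings count as aromatic (benzofuran).
Aromatic: E, G, H. Total: 3.

3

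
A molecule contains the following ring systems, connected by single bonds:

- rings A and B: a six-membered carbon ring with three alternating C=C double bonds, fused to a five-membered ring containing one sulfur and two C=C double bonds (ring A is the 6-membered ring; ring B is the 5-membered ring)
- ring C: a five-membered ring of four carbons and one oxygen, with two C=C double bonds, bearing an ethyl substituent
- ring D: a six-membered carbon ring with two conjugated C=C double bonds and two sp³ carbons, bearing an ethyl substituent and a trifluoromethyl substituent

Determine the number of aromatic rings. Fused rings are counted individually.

3

Rings A and B form a fused bicyclic system (with one sulfur) with 9 sp² atoms and 10 π electrons from ring double bonds plus a heteroatom lone pair. 10 = 4(2)+2, so the system is aromatic and both rings count as aromatic (benzothiophene).
Ring C has a continuous p-orbital overlap around the ring; 2 ring double bonds (4 π electrons) plus a heteroatom lone pair (2) give 6 π electrons. Since 6 = 4n+2 (n=1), ring C is aromatic (furan).
Ring D has two sp³ carbons, so it is not fully conjugated — not aromatic (1,3-cyclohexadiene).
Aromatic: A, B, C. Total: 3.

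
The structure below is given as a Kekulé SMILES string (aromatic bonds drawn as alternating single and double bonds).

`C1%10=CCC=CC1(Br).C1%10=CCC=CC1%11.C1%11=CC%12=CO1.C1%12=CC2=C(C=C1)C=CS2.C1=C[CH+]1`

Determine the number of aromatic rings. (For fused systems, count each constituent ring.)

4

The SMILES encodes a six-membered carbon ring with two isolated C=C double bonds and two sp³ carbons; a six-membered carbon ring with two isolated C=C double bonds and two sp³ carbons; a five-membered ring of four carbons and one oxygen, with two C=C double bonds; a six-membered carbon ring with three alternating C=C double bonds, fused to a five-membered ring containing one sulfur and two C=C double bonds; a three-membered all-carbon ring bearing a positive charge on one carbon, with one C=C double bond.
The 6-membered ring has two sp³ carbons, so it is not fully conjugated — not aromatic (1,4-cyclohexadiene).
The second 6-membered ring has two sp³ carbons, so it is not fully conjugated — not aromatic (1,4-cyclohexadiene).
The 5-membered ring with one oxygen has a continuous p-orbital overlap around the ring; 2 ring double bonds (4 π electrons) plus a heteroatom lone pair (2) give 6 π electrons. Since 6 = 4n+2 (n=1), it is aromatic (furan).
The fused 6/5-membered bicyclic (with one sulfur) is a single π system with 9 sp² atoms and 10 π electrons from ring double bonds plus a heteroatom lone pair. 10 = 4(2)+2, so the system is aromatic and both rings count as aromatic (benzothiophene).
The 3-membered ring has a continuous p-orbital overlap around the ring; 1 ring double bond (2 π electrons) plus the carbocation's empty p orbital (0, but keeps the ring conjugated) give 2 π electrons. That satisfies 4n+2 with n=0, so it is aromatic (cyclopropenyl cation).
4 of the 6 rings are aromatic. Total: 4.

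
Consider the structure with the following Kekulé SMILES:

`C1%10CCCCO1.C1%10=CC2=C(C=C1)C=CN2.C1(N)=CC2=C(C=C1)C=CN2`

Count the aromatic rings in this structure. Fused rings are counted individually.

4

The SMILES encodes a six-membered saturated ring of five carbons and one oxygen; a six-membered carbon ring with three alternating C=C double bonds, fused to a five-membered ring containing one N–H nitrogen and two C=C double bonds; a six-membered carbon ring with three alternating C=C double bonds, fused to a five-membered ring containing one N–H nitrogen and two C=C double bonds.
The 6-membered ring with one oxygen has only sp³ atoms, so it is not fully conjugated — not aromatic (tetrahydropyran).
The fused 6/5-membered bicyclic (with one N–H) is a single π system with 9 sp² atoms and 10 π electrons from ring double bonds plus a heteroatom lone pair. 10 = 4(2)+2, so the system is aromatic and both rings count as aromatic (indole).
The fused 6/5-membered bicyclic (with one N–H) is a single π system with 9 sp² atoms and 10 π electrons from ring double bonds plus a heteroatom lone pair. 10 = 4(2)+2, so the system is aromatic and both rings count as aromatic (indole).
4 of the 5 rings are aromatic. Total: 4.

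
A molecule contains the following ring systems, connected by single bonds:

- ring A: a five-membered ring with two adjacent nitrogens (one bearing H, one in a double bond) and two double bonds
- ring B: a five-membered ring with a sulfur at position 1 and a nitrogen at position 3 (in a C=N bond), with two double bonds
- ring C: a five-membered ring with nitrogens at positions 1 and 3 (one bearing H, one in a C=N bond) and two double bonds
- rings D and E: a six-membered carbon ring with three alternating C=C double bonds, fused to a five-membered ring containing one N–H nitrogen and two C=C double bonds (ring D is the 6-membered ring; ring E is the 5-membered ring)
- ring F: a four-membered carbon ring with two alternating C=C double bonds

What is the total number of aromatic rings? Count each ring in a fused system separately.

5

Ring A has a continuous p-orbital overlap around the ring; 2 ring double bonds (4 π electrons) plus a heteroatom lone pair (2) give 6 π electrons. Since 6 = 4n+2 (n=1), ring A is aromatic (pyrazole).
Ring B has a continuous p-orbital overlap around the ring; 2 ring double bonds (4 π electrons) plus a heteroatom lone pair (2) give 6 π electrons. That satisfies 4n+2 with n=1, so ring B is aromatic (thiazole).
Ring C is fully conjugated (every ring atom contributes a p orbital); 2 ring double bonds (4 π electrons) plus a heteroatom lone pair (2) give 6 π electrons. 6 = 4(1)+2, so ring C is aromatic (imidazole).
Rings D and E form a fused bicyclic system (with one N–H) with 9 sp² atoms and 10 π electrons from ring double bonds plus a heteroatom lone pair. 10 = 4(2)+2, so the system is aromatic and both rings count as aromatic (indole).
Ring F has only sp² ring atoms; a planar conformation would have a fully conjugated π system of 4 electrons. But 4 = 4(1), which is 4n not 4n+2, so ring F is not aromatic (cyclobutadiene) — cyclobutadiene is antiaromatic and distorts to a rectangle.
Aromatic: A, B, C, D, E. Total: 5.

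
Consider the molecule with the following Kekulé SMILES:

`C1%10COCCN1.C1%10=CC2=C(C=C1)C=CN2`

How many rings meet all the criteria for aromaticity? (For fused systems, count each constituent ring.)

The SMILES encodes a six-membered saturated ring with an oxygen and an N–H nitrogen at positions 1 and 4; a six-membered carbon ring with three alternating C=C double bonds, fused to a five-membered ring containing one N–H nitrogen and two C=C double bonds.
The 6-membered ring with one oxygen and one N–H (1,4) has only sp³ atoms, so it is not fully conjugated — not aromatic (morpholine).
The fused 6/5-membered bicyclic (with one N–H) is a single π system with 9 sp² atoms and 10 π electrons from ring double bonds plus a heteroatom lone pair. 10 = 4(2)+2, so the system is aromatic and both rings count as aromatic (indole).
2 of the 3 rings are aromatic. Total: 2.

2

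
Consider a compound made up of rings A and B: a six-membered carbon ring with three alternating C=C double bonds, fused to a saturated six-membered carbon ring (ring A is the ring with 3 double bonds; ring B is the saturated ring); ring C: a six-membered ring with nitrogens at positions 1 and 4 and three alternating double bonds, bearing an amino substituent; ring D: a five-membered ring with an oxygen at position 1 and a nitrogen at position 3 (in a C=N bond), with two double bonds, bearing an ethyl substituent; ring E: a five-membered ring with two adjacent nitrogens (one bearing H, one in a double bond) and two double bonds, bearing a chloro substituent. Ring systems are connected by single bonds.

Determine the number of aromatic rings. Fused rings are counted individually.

4

Ring A is fully conjugated (every ring atom contributes a p orbital); 3 ring double bonds give 6 π electrons. Since 6 = 4n+2 (n=1), ring A is aromatic (benzene ring).
Ring B has four sp³ carbons, so it is not fully conjugated — not aromatic (cyclohexane ring).
Ring C is fully conjugated (every ring atom contributes a p orbital); 3 ring double bonds give 6 π electrons. 6 = 4(1)+2, so ring C is aromatic (pyrazine).
Ring D has a continuous p-orbital overlap around the ring; 2 ring double bonds (4 π electrons) plus a heteroatom lone pair (2) give 6 π electrons. That satisfies 4n+2 with n=1, so ring D is aromatic (oxazole).
Ring E is fully conjugated (every ring atom contributes a p orbital); 2 ring double bonds (4 π electrons) plus a heteroatom lone pair (2) give 6 π electrons. 6 = 4(1)+2, so ring E is aromatic (pyrazole).
Aromatic: A, C, D, E. Total: 4.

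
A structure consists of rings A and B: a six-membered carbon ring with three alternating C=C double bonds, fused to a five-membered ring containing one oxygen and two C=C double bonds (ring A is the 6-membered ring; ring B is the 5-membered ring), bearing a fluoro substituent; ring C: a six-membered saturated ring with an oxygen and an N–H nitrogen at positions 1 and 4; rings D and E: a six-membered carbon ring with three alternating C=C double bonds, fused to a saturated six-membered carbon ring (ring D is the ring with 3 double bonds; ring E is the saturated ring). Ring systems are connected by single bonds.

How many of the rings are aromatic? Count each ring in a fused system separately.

3

Rings A and B form a fused bicyclic system (with one oxygen) with 9 sp² atoms and 10 π electrons from ring double bonds plus a heteroatom lone pair. 10 = 4(2)+2, so the system is aromatic and both rings count as aromatic (benzofuran).
Ring C has only sp³ atoms, so it is not fully conjugated — not aromatic (morpholine).
Ring D is planar and fully conjugated; 3 ring double bonds give 6 π electrons. That satisfies 4n+2 with n=1, so ring D is aromatic (benzene ring).
Ring E has four sp³ carbons, so it is not fully conjugated — not aromatic (cyclohexane ring).
Aromatic: A, B, D. Total: 3.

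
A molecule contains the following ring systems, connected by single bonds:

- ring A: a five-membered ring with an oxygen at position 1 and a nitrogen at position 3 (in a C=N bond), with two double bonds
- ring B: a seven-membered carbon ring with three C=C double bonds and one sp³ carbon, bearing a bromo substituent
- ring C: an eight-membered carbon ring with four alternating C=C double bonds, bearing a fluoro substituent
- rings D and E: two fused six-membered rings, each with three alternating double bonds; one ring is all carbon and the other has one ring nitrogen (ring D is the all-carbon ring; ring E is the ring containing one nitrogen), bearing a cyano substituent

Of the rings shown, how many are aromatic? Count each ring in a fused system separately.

3

Ring A has a continuous p-orbital overlap around the ring; 2 ring double bonds (4 π electrons) plus a heteroatom lone pair (2) give 6 π electrons. 6 = 4(1)+2, so ring A is aromatic (oxazole).
Ring B has one sp³ carbon, so it is not fully conjugated — not aromatic (cycloheptatriene).
Ring C has only sp² ring atoms; a planar conformation would have a fully conjugated π system of 8 electrons. But 8 = 4(2), which is 4n not 4n+2, so ring C is not aromatic (cyclooctatetraene) — cyclooctatetraene distorts into a non-planar tub to avoid antiaromaticity.
Rings D and E form a fused bicyclic system (with one nitrogen) with 10 sp² atoms and 10 π electrons from ring double bonds. 10 = 4(2)+2, so the system is aromatic and both rings count as aromatic (quinoline).
Aromatic: A, D, E. Total: 3.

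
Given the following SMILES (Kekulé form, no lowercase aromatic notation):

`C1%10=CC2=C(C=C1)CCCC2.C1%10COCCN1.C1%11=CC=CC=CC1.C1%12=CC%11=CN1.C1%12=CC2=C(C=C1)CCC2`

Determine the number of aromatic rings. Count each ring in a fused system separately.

3

The SMILES encodes a six-membered carbon ring with three alternating C=C double bonds, fused to a saturated six-membered carbon ring; a six-membered saturated ring with an oxygen and an N–H nitrogen at positions 1 and 4; a seven-membered carbon ring with three C=C double bonds and one sp³ carbon; a five-membered ring of four carbons and one nitrogen bearing a hydrogen, with two C=C double bonds; a six-membered carbon ring with three alternating C=C double bonds, fused to a saturated five-membered carbon ring.
The 6-membered ring has a continuous p-orbital overlap around the ring; 3 ring double bonds give 6 π electrons. 6 = 4(1)+2, so it is aromatic (benzene ring).
The second 6-membered ring has four sp³ carbons, so it is not fully conjugated — not aromatic (cyclohexane ring).
The 6-membered ring with one oxygen and one N–H (1,4) has only sp³ atoms, so it is not fully conjugated — not aromatic (morpholine).
The 7-membered ring has one sp³ carbon, so it is not fully conjugated — not aromatic (cycloheptatriene).
The 5-membered ring with one N–H is planar and fully conjugated; 2 ring double bonds (4 π electrons) plus a heteroatom lone pair (2) give 6 π electrons. 6 = 4(1)+2, so it is aromatic (pyrrole).
The third 6-membered ring has a continuous p-orbital overlap around the ring; 3 ring double bonds give 6 π electrons. That satisfies 4n+2 with n=1, so it is aromatic (benzene ring).
The 5-membered ring has three sp³ carbons, so it is not fully conjugated — not aromatic (cyclopentane ring).
3 of the 7 rings are aromatic. Total: 3.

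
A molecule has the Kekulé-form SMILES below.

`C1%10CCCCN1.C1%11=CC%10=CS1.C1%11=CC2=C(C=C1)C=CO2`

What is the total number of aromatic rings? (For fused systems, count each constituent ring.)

3

The SMILES encodes a six-membered saturated ring of five carbons and one N–H nitrogen; a five-membered ring of four carbons and one sulfur, with two C=C double bonds; a six-membered carbon ring with three alternating C=C double bonds, fused to a five-membered ring containing one oxygen and two C=C double bonds.
The 6-membered ring with one N–H has only sp³ atoms, so it is not fully conjugated — not aromatic (piperidine).
The 5-membered ring with one sulfur is fully conjugated (every ring atom contributes a p orbital); 2 ring double bonds (4 π electrons) plus a heteroatom lone pair (2) give 6 π electrons. 6 = 4(1)+2, so it is aromatic (thiophene).
The fused 6/5-membered bicyclic (with one oxygen) is a single π system with 9 sp² atoms and 10 π electrons from ring double bonds plus a heteroatom lone pair. 10 = 4(2)+2, so the system is aromatic and both rings count as aromatic (benzofuran).
3 of the 4 rings are aromatic. Total: 3.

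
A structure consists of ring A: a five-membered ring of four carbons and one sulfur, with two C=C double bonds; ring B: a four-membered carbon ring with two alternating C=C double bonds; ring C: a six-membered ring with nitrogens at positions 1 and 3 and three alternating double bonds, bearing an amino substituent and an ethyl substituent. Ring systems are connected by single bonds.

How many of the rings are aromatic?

2

Ring A is fully conjugated (every ring atom contributes a p orbital); 2 ring double bonds (4 π electrons) plus a heteroatom lone pair (2) give 6 π electrons. That satisfies 4n+2 with n=1, so ring A is aromatic (thiophene).
Ring B has only sp² ring atoms; a planar conformation would have a fully conjugated π system of 4 electrons. But 4 = 4(1), which is 4n not 4n+2, so ring B is not aromatic (cyclobutadiene) — cyclobutadiene is antiaromatic and distorts to a rectangle.
Ring C has a continuous p-orbital overlap around the ring; 3 ring double bonds give 6 π electrons. Since 6 = 4n+2 (n=1), ring C is aromatic (pyrimidine).
Aromatic: A, C. Total: 2.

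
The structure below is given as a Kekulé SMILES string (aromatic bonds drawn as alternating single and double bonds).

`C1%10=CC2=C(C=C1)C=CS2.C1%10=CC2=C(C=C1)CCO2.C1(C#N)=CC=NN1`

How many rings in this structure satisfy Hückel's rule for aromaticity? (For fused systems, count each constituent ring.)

The SMILES encodes a six-membered carbon ring with three alternating C=C double bonds, fused to a five-membered ring containing one sulfur and two C=C double bonds; a six-membered carbon ring with three alternating C=C double bonds, fused to a five-membered ring containing one oxygen and two sp³ carbons; a five-membered ring with two adjacent nitrogens (one bearing H, one in a double bond) and two double bonds.
The fused 6/5-membered bicyclic (with one sulfur) is a single π system with 9 sp² atoms and 10 π electrons from ring double bonds plus a heteroatom lone pair. 10 = 4(2)+2, so the system is aromatic and both rings count as aromatic (benzothiophene).
The 6-membered ring is fully conjugated (every ring atom contributes a p orbital); 3 ring double bonds give 6 π electrons. Since 6 = 4n+2 (n=1), it is aromatic (benzene ring).
The 5-membered ring with one oxygen has two sp³ carbons, so it is not fully conjugated — not aromatic (oxolane ring).
The 5-membered ring with two adjacent nitrogens (one N–H, one =N–) has a continuous p-orbital overlap around the ring; 2 ring double bonds (4 π electrons) plus a heteroatom lone pair (2) give 6 π electrons. 6 = 4(1)+2, so it is aromatic (pyrazole).
4 of the 5 rings are aromatic. Total: 4.

4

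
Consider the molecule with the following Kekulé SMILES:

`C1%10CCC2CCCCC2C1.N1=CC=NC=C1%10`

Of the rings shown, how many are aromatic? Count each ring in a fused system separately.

1

The SMILES encodes two fused six-membered saturated carbon rings; a six-membered ring with nitrogens at positions 1 and 4 and three alternating double bonds.
The 6-membered ring has only sp³ atoms, so it is not fully conjugated — not aromatic (cyclohexane ring).
The second 6-membered ring has only sp³ atoms, so it is not fully conjugated — not aromatic (cyclohexane ring).
The 6-membered ring with two nitrogens (1,4) is fully conjugated (every ring atom contributes a p orbital); 3 ring double bonds give 6 π electrons. 6 = 4(1)+2, so it is aromatic (pyrazine).
1 of the 3 rings is aromatic. Total: 1.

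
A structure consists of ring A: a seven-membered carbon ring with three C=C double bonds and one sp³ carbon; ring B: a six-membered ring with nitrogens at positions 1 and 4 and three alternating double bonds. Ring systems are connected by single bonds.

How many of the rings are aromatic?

Ring A has one sp³ carbon, so it is not fully conjugated — not aromatic (cycloheptatriene).
Ring B has a continuous p-orbital overlap around the ring; 3 ring double bonds give 6 π electrons. 6 = 4(1)+2, so ring B is aromatic (pyrazine).
Aromatic: B. Total: 1.

1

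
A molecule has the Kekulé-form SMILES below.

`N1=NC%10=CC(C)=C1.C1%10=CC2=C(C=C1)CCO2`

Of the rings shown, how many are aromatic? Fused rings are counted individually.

2

The SMILES encodes a six-membered ring with two adjacent nitrogens and three alternating double bonds; a six-membered carbon ring with three alternating C=C double bonds, fused to a five-membered ring containing one oxygen and two sp³ carbons.
The 6-membered ring with two nitrogens (1,2) is fully conjugated (every ring atom contributes a p orbital); 3 ring double bonds give 6 π electrons. Since 6 = 4n+2 (n=1), it is aromatic (pyridazine).
The 6-membered ring has a continuous p-orbital overlap around the ring; 3 ring double bonds give 6 π electrons. 6 = 4(1)+2, so it is aromatic (benzene ring).
The 5-membered ring with one oxygen has two sp³ carbons, so it is not fully conjugated — not aromatic (oxolane ring).
2 of the 3 rings are aromatic. Total: 2.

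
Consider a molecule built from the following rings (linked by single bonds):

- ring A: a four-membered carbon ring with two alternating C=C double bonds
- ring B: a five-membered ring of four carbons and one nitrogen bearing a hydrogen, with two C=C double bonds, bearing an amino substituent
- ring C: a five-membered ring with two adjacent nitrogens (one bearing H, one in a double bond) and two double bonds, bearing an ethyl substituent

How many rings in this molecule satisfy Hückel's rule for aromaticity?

Ring A has only sp² ring atoms; a planar conformation would have a fully conjugated π system of 4 electrons. But 4 = 4(1), which is 4n not 4n+2, so ring A is not aromatic (cyclobutadiene) — cyclobutadiene is antiaromatic and distorts to a rectangle.
Ring B has a continuous p-orbital overlap around the ring; 2 ring double bonds (4 π electrons) plus a heteroatom lone pair (2) give 6 π electrons. 6 = 4(1)+2, so ring B is aromatic (pyrrole).
Ring C is fully conjugated (every ring atom contributes a p orbital); 2 ring double bonds (4 π electrons) plus a heteroatom lone pair (2) give 6 π electrons. Since 6 = 4n+2 (n=1), ring C is aromatic (pyrazole).
Aromatic: B, C. Total: 2.

2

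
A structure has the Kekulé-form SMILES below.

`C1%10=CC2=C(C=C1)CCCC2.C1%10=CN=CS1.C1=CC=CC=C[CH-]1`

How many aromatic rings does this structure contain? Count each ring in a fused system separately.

The SMILES encodes a six-membered carbon ring with three alternating C=C double bonds, fused to a saturated six-membered carbon ring; a five-membered ring with a sulfur at position 1 and a nitrogen at position 3 (in a C=N bond), with two double bonds; a seven-membered all-carbon ring bearing a negative charge on one carbon, with three C=C double bonds.
The 6-membered ring is planar and fully conjugated; 3 ring double bonds give 6 π electrons. That satisfies 4n+2 with n=1, so it is aromatic (benzene ring).
The second 6-membered ring has four sp³ carbons, so it is not fully conjugated — not aromatic (cyclohexane ring).
The 5-membered ring with one sulfur and one =N– has a continuous p-orbital overlap around the ring; 2 ring double bonds (4 π electrons) plus a heteroatom lone pair (2) give 6 π electrons. 6 = 4(1)+2, so it is aromatic (thiazole).
The 7-membered ring has only sp² ring atoms; a planar conformation would have a fully conjugated π system of 8 electrons. But 8 = 4(2), which is 4n not 4n+2, so it is not aromatic (cycloheptatrienyl anion).
2 of the 4 rings are aromatic. Total: 2.

2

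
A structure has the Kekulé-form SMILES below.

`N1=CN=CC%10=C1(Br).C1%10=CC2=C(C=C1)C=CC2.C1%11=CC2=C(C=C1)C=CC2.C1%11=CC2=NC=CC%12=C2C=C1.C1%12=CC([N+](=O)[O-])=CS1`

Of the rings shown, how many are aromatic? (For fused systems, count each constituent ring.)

6

The SMILES encodes a six-membered ring with nitrogens at positions 1 and 3 and three alternating double bonds; a six-membered carbon ring with three alternating C=C double bonds, fused to a five-membered carbon ring containing one C=C double bond and one sp³ carbon; a six-membered carbon ring with three alternating C=C double bonds, fused to a five-membered carbon ring containing one C=C double bond and one sp³ carbon; two fused six-membered rings, each with three alternating double bonds; one ring is all carbon and the other has one ring nitrogen; a five-membered ring of four carbons and one sulfur, with two C=C double bonds.
The 6-membered ring with two nitrogens (1,3) has a continuous p-orbital overlap around the ring; 3 ring double bonds give 6 π electrons. That satisfies 4n+2 with n=1, so it is aromatic (pyrimidine).
The 6-membered ring is fully conjugated (every ring atom contributes a p orbital); 3 ring double bonds give 6 π electrons. 6 = 4(1)+2, so it is aromatic (benzene ring).
The 5-membered ring has one sp³ carbon, so it is not fully conjugated — not aromatic (cyclopentene ring).
The second 6-membered ring has a continuous p-orbital overlap around the ring; 3 ring double bonds give 6 π electrons. 6 = 4(1)+2, so it is aromatic (benzene ring).
The second 5-membered ring has one sp³ carbon, so it is not fully conjugated — not aromatic (cyclopentene ring).
The fused 6/6-membered bicyclic (with one nitrogen) is a single π system with 10 sp² atoms and 10 π electrons from ring double bonds. 10 = 4(2)+2, so the system is aromatic and both rings count as aromatic (quinoline).
The 5-membered ring with one sulfur is fully conjugated (every ring atom contributes a p orbital); 2 ring double bonds (4 π electrons) plus a heteroatom lone pair (2) give 6 π electrons. 6 = 4(1)+2, so it is aromatic (thiophene).
6 of the 8 rings are aromatic. Total: 6.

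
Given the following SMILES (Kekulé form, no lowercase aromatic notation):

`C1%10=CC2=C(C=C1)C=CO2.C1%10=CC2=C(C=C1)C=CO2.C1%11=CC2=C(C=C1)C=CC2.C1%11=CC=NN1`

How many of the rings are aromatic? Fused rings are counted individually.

6

The SMILES encodes a six-membered carbon ring with three alternating C=C double bonds, fused to a five-membered ring containing one oxygen and two C=C double bonds; a six-membered carbon ring with three alternating C=C double bonds, fused to a five-membered ring containing one oxygen and two C=C double bonds; a six-membered carbon ring with three alternating C=C double bonds, fused to a five-membered carbon ring containing one C=C double bond and one sp³ carbon; a five-membered ring with two adjacent nitrogens (one bearing H, one in a double bond) and two double bonds.
The fused 6/5-membered bicyclic (with one oxygen) is a single π system with 9 sp² atoms and 10 π electrons from ring double bonds plus a heteroatom lone pair. 10 = 4(2)+2, so the system is aromatic and both rings count as aromatic (benzofuran).
The fused 6/5-membered bicyclic (with one oxygen) is a single π system with 9 sp² atoms and 10 π electrons from ring double bonds plus a heteroatom lone pair. 10 = 4(2)+2, so the system is aromatic and both rings count as aromatic (benzofuran).
The 6-membered ring has a continuous p-orbital overlap around the ring; 3 ring double bonds give 6 π electrons. Since 6 = 4n+2 (n=1), it is aromatic (benzene ring).
The 5-membered ring has one sp³ carbon, so it is not fully conjugated — not aromatic (cyclopentene ring).
The 5-membered ring with two adjacent nitrogens (one N–H, one =N–) has a continuous p-orbital overlap around the ring; 2 ring double bonds (4 π electrons) plus a heteroatom lone pair (2) give 6 π electrons. 6 = 4(1)+2, so it is aromatic (pyrazole).
6 of the 7 rings are aromatic. Total: 6.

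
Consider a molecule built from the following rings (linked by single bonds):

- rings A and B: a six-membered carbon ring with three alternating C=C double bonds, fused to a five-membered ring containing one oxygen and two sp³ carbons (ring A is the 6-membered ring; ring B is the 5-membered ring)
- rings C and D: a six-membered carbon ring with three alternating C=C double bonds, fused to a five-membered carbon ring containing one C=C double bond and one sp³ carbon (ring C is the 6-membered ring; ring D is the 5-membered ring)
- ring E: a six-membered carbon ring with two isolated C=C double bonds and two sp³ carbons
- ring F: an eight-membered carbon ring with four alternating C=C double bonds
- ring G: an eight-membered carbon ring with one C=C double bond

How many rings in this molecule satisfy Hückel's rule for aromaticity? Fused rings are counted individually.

2

Ring A has a continuous p-orbital overlap around the ring; 3 ring double bonds give 6 π electrons. 6 = 4(1)+2, so ring A is aromatic (benzene ring).
Ring B has two sp³ carbons, so it is not fully conjugated — not aromatic (oxolane ring).
Ring C is planar and fully conjugated; 3 ring double bonds give 6 π electrons. That satisfies 4n+2 with n=1, so ring C is aromatic (benzene ring).
Ring D has one sp³ carbon, so it is not fully conjugated — not aromatic (cyclopentene ring).
Ring E has two sp³ carbons, so it is not fully conjugated — not aromatic (1,4-cyclohexadiene).
Ring F has only sp² ring atoms; a planar conformation would have a fully conjugated π system of 8 electrons. But 8 = 4(2), which is 4n not 4n+2, so ring F is not aromatic (cyclooctatetraene) — cyclooctatetraene distorts into a non-planar tub to avoid antiaromaticity.
Ring G has six sp³ carbons, so it is not fully conjugated — not aromatic (cyclooctene).
Aromatic: A, C. Total: 2.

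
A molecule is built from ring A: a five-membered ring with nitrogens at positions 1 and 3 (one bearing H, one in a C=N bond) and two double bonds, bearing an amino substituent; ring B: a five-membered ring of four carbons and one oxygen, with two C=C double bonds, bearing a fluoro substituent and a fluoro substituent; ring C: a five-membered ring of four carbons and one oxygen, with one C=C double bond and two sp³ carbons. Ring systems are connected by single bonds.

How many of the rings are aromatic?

2

Ring A is planar and fully conjugated; 2 ring double bonds (4 π electrons) plus a heteroatom lone pair (2) give 6 π electrons. 6 = 4(1)+2, so ring A is aromatic (imidazole).
Ring B is planar and fully conjugated; 2 ring double bonds (4 π electrons) plus a heteroatom lone pair (2) give 6 π electrons. 6 = 4(1)+2, so ring B is aromatic (furan).
Ring C has two sp³ carbons, so it is not fully conjugated — not aromatic (2,3-dihydrofuran).
Aromatic: A, B. Total: 2.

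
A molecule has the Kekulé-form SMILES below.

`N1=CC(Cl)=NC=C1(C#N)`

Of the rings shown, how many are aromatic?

1

The SMILES encodes a six-membered ring with nitrogens at positions 1 and 4 and three alternating double bonds.
The 6-membered ring with two nitrogens (1,4) is fully conjugated (every ring atom contributes a p orbital); 3 ring double bonds give 6 π electrons. Since 6 = 4n+2 (n=1), it is aromatic (pyrazine).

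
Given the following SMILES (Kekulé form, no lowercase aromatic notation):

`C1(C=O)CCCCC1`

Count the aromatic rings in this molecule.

The SMILES encodes a six-membered saturated carbon ring.
The 6-membered ring has only sp³ atoms, so it is not fully conjugated — not aromatic (cyclohexane).

0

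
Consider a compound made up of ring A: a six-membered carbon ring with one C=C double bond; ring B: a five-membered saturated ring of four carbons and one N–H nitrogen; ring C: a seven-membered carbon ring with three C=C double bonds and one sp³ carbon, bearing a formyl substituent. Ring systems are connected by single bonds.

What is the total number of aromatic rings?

Ring A has four sp³ carbons, so it is not fully conjugated — not aromatic (cyclohexene).
Ring B has only sp³ atoms, so it is not fully conjugated — not aromatic (pyrrolidine).
Ring C has one sp³ carbon, so it is not fully conjugated — not aromatic (cycloheptatriene).
No ring is aromatic. Total: 0.

0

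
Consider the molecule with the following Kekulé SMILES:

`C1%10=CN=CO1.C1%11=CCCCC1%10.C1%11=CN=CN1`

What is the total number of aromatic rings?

2

The SMILES encodes a five-membered ring with an oxygen at position 1 and a nitrogen at position 3 (in a C=N bond), with two double bonds; a six-membered carbon ring with one C=C double bond; a five-membered ring with nitrogens at positions 1 and 3 (one bearing H, one in a C=N bond) and two double bonds.
The 5-membered ring with one oxygen and one =N– has a continuous p-orbital overlap around the ring; 2 ring double bonds (4 π electrons) plus a heteroatom lone pair (2) give 6 π electrons. That satisfies 4n+2 with n=1, so it is aromatic (oxazole).
The 6-membered ring has four sp³ carbons, so it is not fully conjugated — not aromatic (cyclohexene).
The 5-membered ring with two nitrogens (one N–H, one =N–) has a continuous p-orbital overlap around the ring; 2 ring double bonds (4 π electrons) plus a heteroatom lone pair (2) give 6 π electrons. 6 = 4(1)+2, so it is aromatic (imidazole).
2 of the 3 rings are aromatic. Total: 2.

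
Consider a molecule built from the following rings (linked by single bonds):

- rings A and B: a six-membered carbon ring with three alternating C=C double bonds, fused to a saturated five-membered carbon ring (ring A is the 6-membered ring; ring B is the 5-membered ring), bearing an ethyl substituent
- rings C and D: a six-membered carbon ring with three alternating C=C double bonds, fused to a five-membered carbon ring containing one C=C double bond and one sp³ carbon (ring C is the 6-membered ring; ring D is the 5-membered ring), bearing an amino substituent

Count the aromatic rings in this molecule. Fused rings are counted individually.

Ring A is planar and fully conjugated; 3 ring double bonds give 6 π electrons. That satisfies 4n+2 with n=1, so ring A is aromatic (benzene ring).
Ring B has three sp³ carbons, so it is not fully conjugated — not aromatic (cyclopentane ring).
Ring C is fully conjugated (every ring atom contributes a p orbital); 3 ring double bonds give 6 π electrons. That satisfies 4n+2 with n=1, so ring C is aromatic (benzene ring).
Ring D has one sp³ carbon, so it is not fully conjugated — not aromatic (cyclopentene ring).
Aromatic: A, C. Total: 2.

2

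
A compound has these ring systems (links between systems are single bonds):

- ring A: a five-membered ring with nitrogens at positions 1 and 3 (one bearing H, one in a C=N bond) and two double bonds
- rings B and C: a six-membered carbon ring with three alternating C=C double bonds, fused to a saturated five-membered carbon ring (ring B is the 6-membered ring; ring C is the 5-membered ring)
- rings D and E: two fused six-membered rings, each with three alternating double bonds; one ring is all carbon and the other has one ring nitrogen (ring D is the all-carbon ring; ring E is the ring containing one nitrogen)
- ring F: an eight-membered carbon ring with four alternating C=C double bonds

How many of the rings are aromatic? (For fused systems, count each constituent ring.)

4

Ring A has a continuous p-orbital overlap around the ring; 2 ring double bonds (4 π electrons) plus a heteroatom lone pair (2) give 6 π electrons. 6 = 4(1)+2, so ring A is aromatic (imidazole).
Ring B is planar and fully conjugated; 3 ring double bonds give 6 π electrons. Since 6 = 4n+2 (n=1), ring B is aromatic (benzene ring).
Ring C has three sp³ carbons, so it is not fully conjugated — not aromatic (cyclopentane ring).
Rings D and E form a fused bicyclic system (with one nitrogen) with 10 sp² atoms and 10 π electrons from ring double bonds. 10 = 4(2)+2, so the system is aromatic and both rings count as aromatic (quinoline).
Ring F has only sp² ring atoms; a planar conformation would have a fully conjugated π system of 8 electrons. But 8 = 4(2), which is 4n not 4n+2, so ring F is not aromatic (cyclooctatetraene) — cyclooctatetraene distorts into a non-planar tub to avoid antiaromaticity.
Aromatic: A, B, D, E. Total: 4.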